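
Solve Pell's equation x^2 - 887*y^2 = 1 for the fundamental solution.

First expand sqrt(887) as a continued fraction. With x_i = (sqrt(887) + m_i)/d_i and (m_0, d_0) = (0, 1): a_0 = floor(sqrt(887)) = 29, since 29^2 = 841 <= 887 < 900 = 30^2.
Iterate m_{i+1} = d_i*a_i - m_i, d_{i+1} = (887 - m_{i+1}^2)/d_i, a_{i+1} = floor((a_0 + m_{i+1})/d_{i+1}):
  m_1 = 1*29 - 0 = 29, d_1 = (887 - 29^2)/1 = 46/1 = 46, a_1 = floor((29 + 29)/46) = 1.
  m_2 = 46*1 - 29 = 17, d_2 = (887 - 17^2)/46 = 598/46 = 13, a_2 = floor((29 + 17)/13) = 3.
  m_3 = 13*3 - 17 = 22, d_3 = (887 - 22^2)/13 = 403/13 = 31, a_3 = floor((29 + 22)/31) = 1.
  m_4 = 31*1 - 22 = 9, d_4 = (887 - 9^2)/31 = 806/31 = 26, a_4 = floor((29 + 9)/26) = 1.
  m_5 = 26*1 - 9 = 17, d_5 = (887 - 17^2)/26 = 598/26 = 23, a_5 = floor((29 + 17)/23) = 2.
  m_6 = 23*2 - 17 = 29, d_6 = (887 - 29^2)/23 = 46/23 = 2, a_6 = floor((29 + 29)/2) = 29.
  m_7 = 2*29 - 29 = 29, d_7 = (887 - 29^2)/2 = 46/2 = 23, a_7 = floor((29 + 29)/23) = 2.
  m_8 = 23*2 - 29 = 17, d_8 = (887 - 17^2)/23 = 598/23 = 26, a_8 = floor((29 + 17)/26) = 1.
  m_9 = 26*1 - 17 = 9, d_9 = (887 - 9^2)/26 = 806/26 = 31, a_9 = floor((29 + 9)/31) = 1.
  m_10 = 31*1 - 9 = 22, d_10 = (887 - 22^2)/31 = 403/31 = 13, a_10 = floor((29 + 22)/13) = 3.
  m_11 = 13*3 - 22 = 17, d_11 = (887 - 17^2)/13 = 598/13 = 46, a_11 = floor((29 + 17)/46) = 1.
  m_12 = 46*1 - 17 = 29, d_12 = (887 - 29^2)/46 = 46/46 = 1, a_12 = floor((29 + 29)/1) = 58.
  m_13 = 1*58 - 29 = 29, d_13 = (887 - 29^2)/1 = 46/1 = 46: (m_13, d_13) = (m_1, d_1) = (29, 46), so from here the quotients repeat a_1, ..., a_12; the period length is 12.
So sqrt(887) = [29; (1, 3, 1, 1, 2, 29, 2, 1, 1, 3, 1, 58)] with period length k = 12.
k is even, so the fundamental solution of x^2 - 887y^2 = 1 is (p_{k-1}, q_{k-1}) = (p_11, q_11); compute convergents through index 11.
Convergents (p_i = a_i*p_{i-1} + p_{i-2}, q_i = a_i*q_{i-1} + q_{i-2} with p_{-2}=0, p_{-1}=1, q_{-2}=1, q_{-1}=0):
  i=0: a_0=29, p_0 = 29*1 + 0 = 29, q_0 = 29*0 + 1 = 1.
  i=1: a_1=1, p_1 = 1*29 + 1 = 30, q_1 = 1*1 + 0 = 1.
  i=2: a_2=3, p_2 = 3*30 + 29 = 119, q_2 = 3*1 + 1 = 4.
  i=3: a_3=1, p_3 = 1*119 + 30 = 149, q_3 = 1*4 + 1 = 5.
  i=4: a_4=1, p_4 = 1*149 + 119 = 268, q_4 = 1*5 + 4 = 9.
  i=5: a_5=2, p_5 = 2*268 + 149 = 685, q_5 = 2*9 + 5 = 23.
  i=6: a_6=29, p_6 = 29*685 + 268 = 20133, q_6 = 29*23 + 9 = 676.
  i=7: a_7=2, p_7 = 2*20133 + 685 = 40951, q_7 = 2*676 + 23 = 1375.
  i=8: a_8=1, p_8 = 1*40951 + 20133 = 61084, q_8 = 1*1375 + 676 = 2051.
  i=9: a_9=1, p_9 = 1*61084 + 40951 = 102035, q_9 = 1*2051 + 1375 = 3426.
  i=10: a_10=3, p_10 = 3*102035 + 61084 = 367189, q_10 = 3*3426 + 2051 = 12329.
  i=11: a_11=1, p_11 = 1*367189 + 102035 = 469224, q_11 = 1*12329 + 3426 = 15755.
Check: 469224^2 - 887*15755^2 = 220171162176 - 220171162175 = 1, so (x, y) = (469224, 15755) solves the equation, and by the theorem it is the least positive solution.

(x, y) = (469224, 15755)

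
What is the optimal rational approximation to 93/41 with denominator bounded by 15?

34/15

Expand x = 93/41 as a continued fraction with the Euclidean algorithm:
  93 = 2*41 + 11, so a_0 = 2.
  41 = 3*11 + 8, so a_1 = 3.
  11 = 1*8 + 3, so a_2 = 1.
  8 = 2*3 + 2, so a_3 = 2.
  3 = 1*2 + 1, so a_4 = 1.
  2 = 2*1 + 0, so a_5 = 2.
so x = [2; 3, 1, 2, 1, 2].
Convergents (p_i = a_i*p_{i-1} + p_{i-2}, q_i = a_i*q_{i-1} + q_{i-2} with p_{-2}=0, p_{-1}=1, q_{-2}=1, q_{-1}=0), until the denominator exceeds 15:
  i=0: a_0=2, p_0 = 2*1 + 0 = 2, q_0 = 2*0 + 1 = 1.
  i=1: a_1=3, p_1 = 3*2 + 1 = 7, q_1 = 3*1 + 0 = 3.
  i=2: a_2=1, p_2 = 1*7 + 2 = 9, q_2 = 1*3 + 1 = 4.
  i=3: a_3=2, p_3 = 2*9 + 7 = 25, q_3 = 2*4 + 3 = 11.
  i=4: a_4=1, p_4 = 1*25 + 9 = 34, q_4 = 1*11 + 4 = 15.
  i=5: a_5=2, p_5 = 2*34 + 25 = 93, q_5 = 2*15 + 11 = 41.
q_5 = 41 > 15, so the last convergent with denominator <= 15 is p_4/q_4 = 34/15.
The closest fraction with denominator <= 15 is either p_4/q_4 or the intermediate fraction (k*p_4 + p_3)/(k*q_4 + q_3) with the largest k >= 1 whose denominator stays <= 15; these approach x as k grows, and every other convergent or intermediate fraction in range is farther away.
Largest k: floor((15 - q_3)/q_4) = floor((15 - 11)/15) = 0.
Since k = 0, no intermediate fraction beyond p_4/q_4 has denominator <= 15, so the convergent 34/15 is the closest (its error is |93*15 - 34*41|/(41*15) = 1/615).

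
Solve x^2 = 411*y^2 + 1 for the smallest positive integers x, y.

(x, y) = (49730, 2453)

First expand sqrt(411) as a continued fraction. With x_i = (sqrt(411) + m_i)/d_i and (m_0, d_0) = (0, 1): a_0 = floor(sqrt(411)) = 20, since 20^2 = 400 <= 411 < 441 = 21^2.
Iterate m_{i+1} = d_i*a_i - m_i, d_{i+1} = (411 - m_{i+1}^2)/d_i, a_{i+1} = floor((a_0 + m_{i+1})/d_{i+1}):
  m_1 = 1*20 - 0 = 20, d_1 = (411 - 20^2)/1 = 11/1 = 11, a_1 = floor((20 + 20)/11) = 3.
  m_2 = 11*3 - 20 = 13, d_2 = (411 - 13^2)/11 = 242/11 = 22, a_2 = floor((20 + 13)/22) = 1.
  m_3 = 22*1 - 13 = 9, d_3 = (411 - 9^2)/22 = 330/22 = 15, a_3 = floor((20 + 9)/15) = 1.
  m_4 = 15*1 - 9 = 6, d_4 = (411 - 6^2)/15 = 375/15 = 25, a_4 = floor((20 + 6)/25) = 1.
  m_5 = 25*1 - 6 = 19, d_5 = (411 - 19^2)/25 = 50/25 = 2, a_5 = floor((20 + 19)/2) = 19.
  m_6 = 2*19 - 19 = 19, d_6 = (411 - 19^2)/2 = 50/2 = 25, a_6 = floor((20 + 19)/25) = 1.
  m_7 = 25*1 - 19 = 6, d_7 = (411 - 6^2)/25 = 375/25 = 15, a_7 = floor((20 + 6)/15) = 1.
  m_8 = 15*1 - 6 = 9, d_8 = (411 - 9^2)/15 = 330/15 = 22, a_8 = floor((20 + 9)/22) = 1.
  m_9 = 22*1 - 9 = 13, d_9 = (411 - 13^2)/22 = 242/22 = 11, a_9 = floor((20 + 13)/11) = 3.
  m_10 = 11*3 - 13 = 20, d_10 = (411 - 20^2)/11 = 11/11 = 1, a_10 = floor((20 + 20)/1) = 40.
  m_11 = 1*40 - 20 = 20, d_11 = (411 - 20^2)/1 = 11/1 = 11: (m_11, d_11) = (m_1, d_1) = (20, 11), so from here the quotients repeat a_1, ..., a_10; the period length is 10.
So sqrt(411) = [20; (3, 1, 1, 1, 19, 1, 1, 1, 3, 40)] with period length k = 10.
k is even, so the fundamental solution of x^2 - 411y^2 = 1 is (p_{k-1}, q_{k-1}) = (p_9, q_9); compute convergents through index 9.
Convergents (p_i = a_i*p_{i-1} + p_{i-2}, q_i = a_i*q_{i-1} + q_{i-2} with p_{-2}=0, p_{-1}=1, q_{-2}=1, q_{-1}=0):
  i=0: a_0=20, p_0 = 20*1 + 0 = 20, q_0 = 20*0 + 1 = 1.
  i=1: a_1=3, p_1 = 3*20 + 1 = 61, q_1 = 3*1 + 0 = 3.
  i=2: a_2=1, p_2 = 1*61 + 20 = 81, q_2 = 1*3 + 1 = 4.
  i=3: a_3=1, p_3 = 1*81 + 61 = 142, q_3 = 1*4 + 3 = 7.
  i=4: a_4=1, p_4 = 1*142 + 81 = 223, q_4 = 1*7 + 4 = 11.
  i=5: a_5=19, p_5 = 19*223 + 142 = 4379, q_5 = 19*11 + 7 = 216.
  i=6: a_6=1, p_6 = 1*4379 + 223 = 4602, q_6 = 1*216 + 11 = 227.
  i=7: a_7=1, p_7 = 1*4602 + 4379 = 8981, q_7 = 1*227 + 216 = 443.
  i=8: a_8=1, p_8 = 1*8981 + 4602 = 13583, q_8 = 1*443 + 227 = 670.
  i=9: a_9=3, p_9 = 3*13583 + 8981 = 49730, q_9 = 3*670 + 443 = 2453.
Check: 49730^2 - 411*2453^2 = 2473072900 - 2473072899 = 1, so (x, y) = (49730, 2453) solves the equation, and by the theorem it is the least positive solution.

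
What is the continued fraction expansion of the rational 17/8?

Run the Euclidean algorithm on 17 and 8; the successive quotients are the partial quotients a_0, a_1, ... (each step inverts the fractional part left over by the previous one):
  17 = 2*8 + 1, so a_0 = 2.
  8 = 8*1 + 0, so a_1 = 8.
The remainder reaches 0 after 2 divisions, so the expansion has 2 partial quotients, read off in order.

[2; 8]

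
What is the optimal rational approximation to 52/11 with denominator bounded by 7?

33/7

Expand x = 52/11 as a continued fraction with the Euclidean algorithm:
  52 = 4*11 + 8, so a_0 = 4.
  11 = 1*8 + 3, so a_1 = 1.
  8 = 2*3 + 2, so a_2 = 2.
  3 = 1*2 + 1, so a_3 = 1.
  2 = 2*1 + 0, so a_4 = 2.
so x = [4; 1, 2, 1, 2].
Convergents (p_i = a_i*p_{i-1} + p_{i-2}, q_i = a_i*q_{i-1} + q_{i-2} with p_{-2}=0, p_{-1}=1, q_{-2}=1, q_{-1}=0), until the denominator exceeds 7:
  i=0: a_0=4, p_0 = 4*1 + 0 = 4, q_0 = 4*0 + 1 = 1.
  i=1: a_1=1, p_1 = 1*4 + 1 = 5, q_1 = 1*1 + 0 = 1.
  i=2: a_2=2, p_2 = 2*5 + 4 = 14, q_2 = 2*1 + 1 = 3.
  i=3: a_3=1, p_3 = 1*14 + 5 = 19, q_3 = 1*3 + 1 = 4.
  i=4: a_4=2, p_4 = 2*19 + 14 = 52, q_4 = 2*4 + 3 = 11.
q_4 = 11 > 7, so the last convergent with denominator <= 7 is p_3/q_3 = 19/4.
The closest fraction with denominator <= 7 is either p_3/q_3 or the intermediate fraction (k*p_3 + p_2)/(k*q_3 + q_2) with the largest k >= 1 whose denominator stays <= 7; these approach x as k grows, and every other convergent or intermediate fraction in range is farther away.
Largest k: floor((7 - q_2)/q_3) = floor((7 - 3)/4) = 1.
That gives (1*19 + 14)/(1*4 + 3) = 33/7.
Compare the errors: |x - 19/4| = |52*4 - 19*11|/(11*4) = 1/44, and |x - 33/7| = |52*7 - 33*11|/(11*7) = 1/77.
Cross-multiplying, 1*44 = 44 < 77 = 1*77, so 1/77 is smaller: the intermediate fraction 33/7 is closer to x than 19/4.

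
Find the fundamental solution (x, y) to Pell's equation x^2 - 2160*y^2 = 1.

(x, y) = (119071, 2562)

First expand sqrt(2160) as a continued fraction. With x_i = (sqrt(2160) + m_i)/d_i and (m_0, d_0) = (0, 1): a_0 = floor(sqrt(2160)) = 46, since 46^2 = 2116 <= 2160 < 2209 = 47^2.
Iterate m_{i+1} = d_i*a_i - m_i, d_{i+1} = (2160 - m_{i+1}^2)/d_i, a_{i+1} = floor((a_0 + m_{i+1})/d_{i+1}):
  m_1 = 1*46 - 0 = 46, d_1 = (2160 - 46^2)/1 = 44/1 = 44, a_1 = floor((46 + 46)/44) = 2.
  m_2 = 44*2 - 46 = 42, d_2 = (2160 - 42^2)/44 = 396/44 = 9, a_2 = floor((46 + 42)/9) = 9.
  m_3 = 9*9 - 42 = 39, d_3 = (2160 - 39^2)/9 = 639/9 = 71, a_3 = floor((46 + 39)/71) = 1.
  m_4 = 71*1 - 39 = 32, d_4 = (2160 - 32^2)/71 = 1136/71 = 16, a_4 = floor((46 + 32)/16) = 4.
  m_5 = 16*4 - 32 = 32, d_5 = (2160 - 32^2)/16 = 1136/16 = 71, a_5 = floor((46 + 32)/71) = 1.
  m_6 = 71*1 - 32 = 39, d_6 = (2160 - 39^2)/71 = 639/71 = 9, a_6 = floor((46 + 39)/9) = 9.
  m_7 = 9*9 - 39 = 42, d_7 = (2160 - 42^2)/9 = 396/9 = 44, a_7 = floor((46 + 42)/44) = 2.
  m_8 = 44*2 - 42 = 46, d_8 = (2160 - 46^2)/44 = 44/44 = 1, a_8 = floor((46 + 46)/1) = 92.
  m_9 = 1*92 - 46 = 46, d_9 = (2160 - 46^2)/1 = 44/1 = 44: (m_9, d_9) = (m_1, d_1) = (46, 44), so from here the quotients repeat a_1, ..., a_8; the period length is 8.
So sqrt(2160) = [46; (2, 9, 1, 4, 1, 9, 2, 92)] with period length k = 8.
k is even, so the fundamental solution of x^2 - 2160y^2 = 1 is (p_{k-1}, q_{k-1}) = (p_7, q_7); compute convergents through index 7.
Convergents (p_i = a_i*p_{i-1} + p_{i-2}, q_i = a_i*q_{i-1} + q_{i-2} with p_{-2}=0, p_{-1}=1, q_{-2}=1, q_{-1}=0):
  i=0: a_0=46, p_0 = 46*1 + 0 = 46, q_0 = 46*0 + 1 = 1.
  i=1: a_1=2, p_1 = 2*46 + 1 = 93, q_1 = 2*1 + 0 = 2.
  i=2: a_2=9, p_2 = 9*93 + 46 = 883, q_2 = 9*2 + 1 = 19.
  i=3: a_3=1, p_3 = 1*883 + 93 = 976, q_3 = 1*19 + 2 = 21.
  i=4: a_4=4, p_4 = 4*976 + 883 = 4787, q_4 = 4*21 + 19 = 103.
  i=5: a_5=1, p_5 = 1*4787 + 976 = 5763, q_5 = 1*103 + 21 = 124.
  i=6: a_6=9, p_6 = 9*5763 + 4787 = 56654, q_6 = 9*124 + 103 = 1219.
  i=7: a_7=2, p_7 = 2*56654 + 5763 = 119071, q_7 = 2*1219 + 124 = 2562.
Check: 119071^2 - 2160*2562^2 = 14177903041 - 14177903040 = 1, so (x, y) = (119071, 2562) solves the equation, and by the theorem it is the least positive solution.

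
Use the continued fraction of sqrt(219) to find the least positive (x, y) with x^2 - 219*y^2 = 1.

First expand sqrt(219) as a continued fraction. With x_i = (sqrt(219) + m_i)/d_i and (m_0, d_0) = (0, 1): a_0 = floor(sqrt(219)) = 14, since 14^2 = 196 <= 219 < 225 = 15^2.
Iterate m_{i+1} = d_i*a_i - m_i, d_{i+1} = (219 - m_{i+1}^2)/d_i, a_{i+1} = floor((a_0 + m_{i+1})/d_{i+1}):
  m_1 = 1*14 - 0 = 14, d_1 = (219 - 14^2)/1 = 23/1 = 23, a_1 = floor((14 + 14)/23) = 1.
  m_2 = 23*1 - 14 = 9, d_2 = (219 - 9^2)/23 = 138/23 = 6, a_2 = floor((14 + 9)/6) = 3.
  m_3 = 6*3 - 9 = 9, d_3 = (219 - 9^2)/6 = 138/6 = 23, a_3 = floor((14 + 9)/23) = 1.
  m_4 = 23*1 - 9 = 14, d_4 = (219 - 14^2)/23 = 23/23 = 1, a_4 = floor((14 + 14)/1) = 28.
  m_5 = 1*28 - 14 = 14, d_5 = (219 - 14^2)/1 = 23/1 = 23: (m_5, d_5) = (m_1, d_1) = (14, 23), so from here the quotients repeat a_1, ..., a_4; the period length is 4.
So sqrt(219) = [14; (1, 3, 1, 28)] with period length k = 4.
k is even, so the fundamental solution of x^2 - 219y^2 = 1 is (p_{k-1}, q_{k-1}) = (p_3, q_3); compute convergents through index 3.
Convergents (p_i = a_i*p_{i-1} + p_{i-2}, q_i = a_i*q_{i-1} + q_{i-2} with p_{-2}=0, p_{-1}=1, q_{-2}=1, q_{-1}=0):
  i=0: a_0=14, p_0 = 14*1 + 0 = 14, q_0 = 14*0 + 1 = 1.
  i=1: a_1=1, p_1 = 1*14 + 1 = 15, q_1 = 1*1 + 0 = 1.
  i=2: a_2=3, p_2 = 3*15 + 14 = 59, q_2 = 3*1 + 1 = 4.
  i=3: a_3=1, p_3 = 1*59 + 15 = 74, q_3 = 1*4 + 1 = 5.
Check: 74^2 - 219*5^2 = 5476 - 5475 = 1, so (x, y) = (74, 5) solves the equation, and by the theorem it is the least positive solution.

(x, y) = (74, 5)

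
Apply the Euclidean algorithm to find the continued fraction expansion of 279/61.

Run the Euclidean algorithm on 279 and 61; the successive quotients are the partial quotients a_0, a_1, ... (each step inverts the fractional part left over by the previous one):
  279 = 4*61 + 35, so a_0 = 4.
  61 = 1*35 + 26, so a_1 = 1.
  35 = 1*26 + 9, so a_2 = 1.
  26 = 2*9 + 8, so a_3 = 2.
  9 = 1*8 + 1, so a_4 = 1.
  8 = 8*1 + 0, so a_5 = 8.
The remainder reaches 0 after 6 divisions, so the expansion has 6 partial quotients, read off in order.

[4; 1, 1, 2, 1, 8]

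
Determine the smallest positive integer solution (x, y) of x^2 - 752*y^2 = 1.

First expand sqrt(752) as a continued fraction. With x_i = (sqrt(752) + m_i)/d_i and (m_0, d_0) = (0, 1): a_0 = floor(sqrt(752)) = 27, since 27^2 = 729 <= 752 < 784 = 28^2.
Iterate m_{i+1} = d_i*a_i - m_i, d_{i+1} = (752 - m_{i+1}^2)/d_i, a_{i+1} = floor((a_0 + m_{i+1})/d_{i+1}):
  m_1 = 1*27 - 0 = 27, d_1 = (752 - 27^2)/1 = 23/1 = 23, a_1 = floor((27 + 27)/23) = 2.
  m_2 = 23*2 - 27 = 19, d_2 = (752 - 19^2)/23 = 391/23 = 17, a_2 = floor((27 + 19)/17) = 2.
  m_3 = 17*2 - 19 = 15, d_3 = (752 - 15^2)/17 = 527/17 = 31, a_3 = floor((27 + 15)/31) = 1.
  m_4 = 31*1 - 15 = 16, d_4 = (752 - 16^2)/31 = 496/31 = 16, a_4 = floor((27 + 16)/16) = 2.
  m_5 = 16*2 - 16 = 16, d_5 = (752 - 16^2)/16 = 496/16 = 31, a_5 = floor((27 + 16)/31) = 1.
  m_6 = 31*1 - 16 = 15, d_6 = (752 - 15^2)/31 = 527/31 = 17, a_6 = floor((27 + 15)/17) = 2.
  m_7 = 17*2 - 15 = 19, d_7 = (752 - 19^2)/17 = 391/17 = 23, a_7 = floor((27 + 19)/23) = 2.
  m_8 = 23*2 - 19 = 27, d_8 = (752 - 27^2)/23 = 23/23 = 1, a_8 = floor((27 + 27)/1) = 54.
  m_9 = 1*54 - 27 = 27, d_9 = (752 - 27^2)/1 = 23/1 = 23: (m_9, d_9) = (m_1, d_1) = (27, 23), so from here the quotients repeat a_1, ..., a_8; the period length is 8.
So sqrt(752) = [27; (2, 2, 1, 2, 1, 2, 2, 54)] with period length k = 8.
k is even, so the fundamental solution of x^2 - 752y^2 = 1 is (p_{k-1}, q_{k-1}) = (p_7, q_7); compute convergents through index 7.
Convergents (p_i = a_i*p_{i-1} + p_{i-2}, q_i = a_i*q_{i-1} + q_{i-2} with p_{-2}=0, p_{-1}=1, q_{-2}=1, q_{-1}=0):
  i=0: a_0=27, p_0 = 27*1 + 0 = 27, q_0 = 27*0 + 1 = 1.
  i=1: a_1=2, p_1 = 2*27 + 1 = 55, q_1 = 2*1 + 0 = 2.
  i=2: a_2=2, p_2 = 2*55 + 27 = 137, q_2 = 2*2 + 1 = 5.
  i=3: a_3=1, p_3 = 1*137 + 55 = 192, q_3 = 1*5 + 2 = 7.
  i=4: a_4=2, p_4 = 2*192 + 137 = 521, q_4 = 2*7 + 5 = 19.
  i=5: a_5=1, p_5 = 1*521 + 192 = 713, q_5 = 1*19 + 7 = 26.
  i=6: a_6=2, p_6 = 2*713 + 521 = 1947, q_6 = 2*26 + 19 = 71.
  i=7: a_7=2, p_7 = 2*1947 + 713 = 4607, q_7 = 2*71 + 26 = 168.
Check: 4607^2 - 752*168^2 = 21224449 - 21224448 = 1, so (x, y) = (4607, 168) solves the equation, and by the theorem it is the least positive solution.

(x, y) = (4607, 168)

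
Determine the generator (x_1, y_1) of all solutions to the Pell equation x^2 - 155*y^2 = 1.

First expand sqrt(155) as a continued fraction. With x_i = (sqrt(155) + m_i)/d_i and (m_0, d_0) = (0, 1): a_0 = floor(sqrt(155)) = 12, since 12^2 = 144 <= 155 < 169 = 13^2.
Iterate m_{i+1} = d_i*a_i - m_i, d_{i+1} = (155 - m_{i+1}^2)/d_i, a_{i+1} = floor((a_0 + m_{i+1})/d_{i+1}):
  m_1 = 1*12 - 0 = 12, d_1 = (155 - 12^2)/1 = 11/1 = 11, a_1 = floor((12 + 12)/11) = 2.
  m_2 = 11*2 - 12 = 10, d_2 = (155 - 10^2)/11 = 55/11 = 5, a_2 = floor((12 + 10)/5) = 4.
  m_3 = 5*4 - 10 = 10, d_3 = (155 - 10^2)/5 = 55/5 = 11, a_3 = floor((12 + 10)/11) = 2.
  m_4 = 11*2 - 10 = 12, d_4 = (155 - 12^2)/11 = 11/11 = 1, a_4 = floor((12 + 12)/1) = 24.
  m_5 = 1*24 - 12 = 12, d_5 = (155 - 12^2)/1 = 11/1 = 11: (m_5, d_5) = (m_1, d_1) = (12, 11), so from here the quotients repeat a_1, ..., a_4; the period length is 4.
So sqrt(155) = [12; (2, 4, 2, 24)] with period length k = 4.
k is even, so the fundamental solution of x^2 - 155y^2 = 1 is (p_{k-1}, q_{k-1}) = (p_3, q_3); compute convergents through index 3.
Convergents (p_i = a_i*p_{i-1} + p_{i-2}, q_i = a_i*q_{i-1} + q_{i-2} with p_{-2}=0, p_{-1}=1, q_{-2}=1, q_{-1}=0):
  i=0: a_0=12, p_0 = 12*1 + 0 = 12, q_0 = 12*0 + 1 = 1.
  i=1: a_1=2, p_1 = 2*12 + 1 = 25, q_1 = 2*1 + 0 = 2.
  i=2: a_2=4, p_2 = 4*25 + 12 = 112, q_2 = 4*2 + 1 = 9.
  i=3: a_3=2, p_3 = 2*112 + 25 = 249, q_3 = 2*9 + 2 = 20.
Check: 249^2 - 155*20^2 = 62001 - 62000 = 1, so (x, y) = (249, 20) solves the equation, and by the theorem it is the least positive solution.

(x, y) = (249, 20)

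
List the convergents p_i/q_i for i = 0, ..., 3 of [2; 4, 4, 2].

2/1, 9/4, 38/17, 85/38

Using the convergent recurrence p_i = a_i*p_{i-1} + p_{i-2}, q_i = a_i*q_{i-1} + q_{i-2} with p_{-2}=0, p_{-1}=1, q_{-2}=1, q_{-1}=0:
  i=0: a_0=2, p_0 = 2*1 + 0 = 2, q_0 = 2*0 + 1 = 1.
  i=1: a_1=4, p_1 = 4*2 + 1 = 9, q_1 = 4*1 + 0 = 4.
  i=2: a_2=4, p_2 = 4*9 + 2 = 38, q_2 = 4*4 + 1 = 17.
  i=3: a_3=2, p_3 = 2*38 + 9 = 85, q_3 = 2*17 + 4 = 38.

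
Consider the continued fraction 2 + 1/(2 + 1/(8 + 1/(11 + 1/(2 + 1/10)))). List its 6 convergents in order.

Using the convergent recurrence p_i = a_i*p_{i-1} + p_{i-2}, q_i = a_i*q_{i-1} + q_{i-2} with p_{-2}=0, p_{-1}=1, q_{-2}=1, q_{-1}=0:
  i=0: a_0=2, p_0 = 2*1 + 0 = 2, q_0 = 2*0 + 1 = 1.
  i=1: a_1=2, p_1 = 2*2 + 1 = 5, q_1 = 2*1 + 0 = 2.
  i=2: a_2=8, p_2 = 8*5 + 2 = 42, q_2 = 8*2 + 1 = 17.
  i=3: a_3=11, p_3 = 11*42 + 5 = 467, q_3 = 11*17 + 2 = 189.
  i=4: a_4=2, p_4 = 2*467 + 42 = 976, q_4 = 2*189 + 17 = 395.
  i=5: a_5=10, p_5 = 10*976 + 467 = 10227, q_5 = 10*395 + 189 = 4139.

2/1, 5/2, 42/17, 467/189, 976/395, 10227/4139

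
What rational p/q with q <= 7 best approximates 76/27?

Expand x = 76/27 as a continued fraction with the Euclidean algorithm:
  76 = 2*27 + 22, so a_0 = 2.
  27 = 1*22 + 5, so a_1 = 1.
  22 = 4*5 + 2, so a_2 = 4.
  5 = 2*2 + 1, so a_3 = 2.
  2 = 2*1 + 0, so a_4 = 2.
so x = [2; 1, 4, 2, 2].
Convergents (p_i = a_i*p_{i-1} + p_{i-2}, q_i = a_i*q_{i-1} + q_{i-2} with p_{-2}=0, p_{-1}=1, q_{-2}=1, q_{-1}=0), until the denominator exceeds 7:
  i=0: a_0=2, p_0 = 2*1 + 0 = 2, q_0 = 2*0 + 1 = 1.
  i=1: a_1=1, p_1 = 1*2 + 1 = 3, q_1 = 1*1 + 0 = 1.
  i=2: a_2=4, p_2 = 4*3 + 2 = 14, q_2 = 4*1 + 1 = 5.
  i=3: a_3=2, p_3 = 2*14 + 3 = 31, q_3 = 2*5 + 1 = 11.
q_3 = 11 > 7, so the last convergent with denominator <= 7 is p_2/q_2 = 14/5.
The closest fraction with denominator <= 7 is either p_2/q_2 or the intermediate fraction (k*p_2 + p_1)/(k*q_2 + q_1) with the largest k >= 1 whose denominator stays <= 7; these approach x as k grows, and every other convergent or intermediate fraction in range is farther away.
Largest k: floor((7 - q_1)/q_2) = floor((7 - 1)/5) = 1.
That gives (1*14 + 3)/(1*5 + 1) = 17/6.
Compare the errors: |x - 14/5| = |76*5 - 14*27|/(27*5) = 2/135, and |x - 17/6| = |76*6 - 17*27|/(27*6) = 3/162.
Cross-multiplying, 2*162 = 324 < 405 = 3*135, so 2/135 is smaller: the convergent 14/5 is closer to x than 17/6.

14/5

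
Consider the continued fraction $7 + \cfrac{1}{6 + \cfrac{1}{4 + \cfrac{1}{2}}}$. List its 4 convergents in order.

Using the convergent recurrence p_i = a_i*p_{i-1} + p_{i-2}, q_i = a_i*q_{i-1} + q_{i-2} with p_{-2}=0, p_{-1}=1, q_{-2}=1, q_{-1}=0:
  i=0: a_0=7, p_0 = 7*1 + 0 = 7, q_0 = 7*0 + 1 = 1.
  i=1: a_1=6, p_1 = 6*7 + 1 = 43, q_1 = 6*1 + 0 = 6.
  i=2: a_2=4, p_2 = 4*43 + 7 = 179, q_2 = 4*6 + 1 = 25.
  i=3: a_3=2, p_3 = 2*179 + 43 = 401, q_3 = 2*25 + 6 = 56.

7/1, 43/6, 179/25, 401/56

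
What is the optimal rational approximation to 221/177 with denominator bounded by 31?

Expand x = 221/177 as a continued fraction with the Euclidean algorithm:
  221 = 1*177 + 44, so a_0 = 1.
  177 = 4*44 + 1, so a_1 = 4.
  44 = 44*1 + 0, so a_2 = 44.
so x = [1; 4, 44].
Convergents (p_i = a_i*p_{i-1} + p_{i-2}, q_i = a_i*q_{i-1} + q_{i-2} with p_{-2}=0, p_{-1}=1, q_{-2}=1, q_{-1}=0), until the denominator exceeds 31:
  i=0: a_0=1, p_0 = 1*1 + 0 = 1, q_0 = 1*0 + 1 = 1.
  i=1: a_1=4, p_1 = 4*1 + 1 = 5, q_1 = 4*1 + 0 = 4.
  i=2: a_2=44, p_2 = 44*5 + 1 = 221, q_2 = 44*4 + 1 = 177.
q_2 = 177 > 31, so the last convergent with denominator <= 31 is p_1/q_1 = 5/4.
The closest fraction with denominator <= 31 is either p_1/q_1 or the intermediate fraction (k*p_1 + p_0)/(k*q_1 + q_0) with the largest k >= 1 whose denominator stays <= 31; these approach x as k grows, and every other convergent or intermediate fraction in range is farther away.
Largest k: floor((31 - q_0)/q_1) = floor((31 - 1)/4) = 7.
That gives (7*5 + 1)/(7*4 + 1) = 36/29.
Compare the errors: |x - 5/4| = |221*4 - 5*177|/(177*4) = 1/708, and |x - 36/29| = |221*29 - 36*177|/(177*29) = 37/5133.
Cross-multiplying, 1*5133 = 5133 < 26196 = 37*708, so 1/708 is smaller: the convergent 5/4 is closer to x than 36/29.

5/4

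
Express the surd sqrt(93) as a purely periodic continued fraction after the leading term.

Write x_i = (sqrt(93) + m_i)/d_i with (m_0, d_0) = (0, 1). a_0 = floor(sqrt(93)) = 9, since 9^2 = 81 <= 93 < 100 = 10^2.
Iterate m_{i+1} = d_i*a_i - m_i, d_{i+1} = (93 - m_{i+1}^2)/d_i, a_{i+1} = floor((a_0 + m_{i+1})/d_{i+1}):
  m_1 = 1*9 - 0 = 9, d_1 = (93 - 9^2)/1 = 12/1 = 12, a_1 = floor((9 + 9)/12) = 1.
  m_2 = 12*1 - 9 = 3, d_2 = (93 - 3^2)/12 = 84/12 = 7, a_2 = floor((9 + 3)/7) = 1.
  m_3 = 7*1 - 3 = 4, d_3 = (93 - 4^2)/7 = 77/7 = 11, a_3 = floor((9 + 4)/11) = 1.
  m_4 = 11*1 - 4 = 7, d_4 = (93 - 7^2)/11 = 44/11 = 4, a_4 = floor((9 + 7)/4) = 4.
  m_5 = 4*4 - 7 = 9, d_5 = (93 - 9^2)/4 = 12/4 = 3, a_5 = floor((9 + 9)/3) = 6.
  m_6 = 3*6 - 9 = 9, d_6 = (93 - 9^2)/3 = 12/3 = 4, a_6 = floor((9 + 9)/4) = 4.
  m_7 = 4*4 - 9 = 7, d_7 = (93 - 7^2)/4 = 44/4 = 11, a_7 = floor((9 + 7)/11) = 1.
  m_8 = 11*1 - 7 = 4, d_8 = (93 - 4^2)/11 = 77/11 = 7, a_8 = floor((9 + 4)/7) = 1.
  m_9 = 7*1 - 4 = 3, d_9 = (93 - 3^2)/7 = 84/7 = 12, a_9 = floor((9 + 3)/12) = 1.
  m_10 = 12*1 - 3 = 9, d_10 = (93 - 9^2)/12 = 12/12 = 1, a_10 = floor((9 + 9)/1) = 18.
  m_11 = 1*18 - 9 = 9, d_11 = (93 - 9^2)/1 = 12/1 = 12: (m_11, d_11) = (m_1, d_1) = (9, 12), so from here the quotients repeat a_1, ..., a_10; the period length is 10.
Hence the expansion of sqrt(93) is a_0 = 9 followed by the repeating block 1, 1, 1, 4, 6, 4, 1, 1, 1, 18 (period 10).

[9; (1, 1, 1, 4, 6, 4, 1, 1, 1, 18)]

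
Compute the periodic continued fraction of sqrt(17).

[4; (8)]

Write x_i = (sqrt(17) + m_i)/d_i with (m_0, d_0) = (0, 1). a_0 = floor(sqrt(17)) = 4, since 4^2 = 16 <= 17 < 25 = 5^2.
Iterate m_{i+1} = d_i*a_i - m_i, d_{i+1} = (17 - m_{i+1}^2)/d_i, a_{i+1} = floor((a_0 + m_{i+1})/d_{i+1}):
  m_1 = 1*4 - 0 = 4, d_1 = (17 - 4^2)/1 = 1/1 = 1, a_1 = floor((4 + 4)/1) = 8.
  m_2 = 1*8 - 4 = 4, d_2 = (17 - 4^2)/1 = 1/1 = 1: (m_2, d_2) = (m_1, d_1) = (4, 1), so from here the quotient a_1 repeats; the period length is 1.
Hence the expansion of sqrt(17) is a_0 = 4 followed by the repeating block 8 (period 1).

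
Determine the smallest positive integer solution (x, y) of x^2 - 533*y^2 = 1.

(x, y) = (74859849, 3242540)

First expand sqrt(533) as a continued fraction. With x_i = (sqrt(533) + m_i)/d_i and (m_0, d_0) = (0, 1): a_0 = floor(sqrt(533)) = 23, since 23^2 = 529 <= 533 < 576 = 24^2.
Iterate m_{i+1} = d_i*a_i - m_i, d_{i+1} = (533 - m_{i+1}^2)/d_i, a_{i+1} = floor((a_0 + m_{i+1})/d_{i+1}):
  m_1 = 1*23 - 0 = 23, d_1 = (533 - 23^2)/1 = 4/1 = 4, a_1 = floor((23 + 23)/4) = 11.
  m_2 = 4*11 - 23 = 21, d_2 = (533 - 21^2)/4 = 92/4 = 23, a_2 = floor((23 + 21)/23) = 1.
  m_3 = 23*1 - 21 = 2, d_3 = (533 - 2^2)/23 = 529/23 = 23, a_3 = floor((23 + 2)/23) = 1.
  m_4 = 23*1 - 2 = 21, d_4 = (533 - 21^2)/23 = 92/23 = 4, a_4 = floor((23 + 21)/4) = 11.
  m_5 = 4*11 - 21 = 23, d_5 = (533 - 23^2)/4 = 4/4 = 1, a_5 = floor((23 + 23)/1) = 46.
  m_6 = 1*46 - 23 = 23, d_6 = (533 - 23^2)/1 = 4/1 = 4: (m_6, d_6) = (m_1, d_1) = (23, 4), so from here the quotients repeat a_1, ..., a_5; the period length is 5.
So sqrt(533) = [23; (11, 1, 1, 11, 46)] with period length k = 5.
k is odd, so (p_{k-1}, q_{k-1}) only solves x^2 - 533y^2 = -1 and the fundamental solution of x^2 - 533y^2 = 1 is (p_{2k-1}, q_{2k-1}) = (p_9, q_9); compute convergents through index 9, running through the period twice.
Convergents (p_i = a_i*p_{i-1} + p_{i-2}, q_i = a_i*q_{i-1} + q_{i-2} with p_{-2}=0, p_{-1}=1, q_{-2}=1, q_{-1}=0):
  i=0: a_0=23, p_0 = 23*1 + 0 = 23, q_0 = 23*0 + 1 = 1.
  i=1: a_1=11, p_1 = 11*23 + 1 = 254, q_1 = 11*1 + 0 = 11.
  i=2: a_2=1, p_2 = 1*254 + 23 = 277, q_2 = 1*11 + 1 = 12.
  i=3: a_3=1, p_3 = 1*277 + 254 = 531, q_3 = 1*12 + 11 = 23.
  i=4: a_4=11, p_4 = 11*531 + 277 = 6118, q_4 = 11*23 + 12 = 265.
  i=5: a_5=46, p_5 = 46*6118 + 531 = 281959, q_5 = 46*265 + 23 = 12213.
  i=6: a_6=11, p_6 = 11*281959 + 6118 = 3107667, q_6 = 11*12213 + 265 = 134608.
  i=7: a_7=1, p_7 = 1*3107667 + 281959 = 3389626, q_7 = 1*134608 + 12213 = 146821.
  i=8: a_8=1, p_8 = 1*3389626 + 3107667 = 6497293, q_8 = 1*146821 + 134608 = 281429.
  i=9: a_9=11, p_9 = 11*6497293 + 3389626 = 74859849, q_9 = 11*281429 + 146821 = 3242540.
Indeed p_4^2 - 533*q_4^2 = 37429924 - 37429925 = -1, not +1.
Check: 74859849^2 - 533*3242540^2 = 5603996992302801 - 5603996992302800 = 1, so (x, y) = (74859849, 3242540) solves the equation, and by the theorem it is the least positive solution.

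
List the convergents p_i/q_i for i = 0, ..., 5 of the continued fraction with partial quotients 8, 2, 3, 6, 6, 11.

Using the convergent recurrence p_i = a_i*p_{i-1} + p_{i-2}, q_i = a_i*q_{i-1} + q_{i-2} with p_{-2}=0, p_{-1}=1, q_{-2}=1, q_{-1}=0:
  i=0: a_0=8, p_0 = 8*1 + 0 = 8, q_0 = 8*0 + 1 = 1.
  i=1: a_1=2, p_1 = 2*8 + 1 = 17, q_1 = 2*1 + 0 = 2.
  i=2: a_2=3, p_2 = 3*17 + 8 = 59, q_2 = 3*2 + 1 = 7.
  i=3: a_3=6, p_3 = 6*59 + 17 = 371, q_3 = 6*7 + 2 = 44.
  i=4: a_4=6, p_4 = 6*371 + 59 = 2285, q_4 = 6*44 + 7 = 271.
  i=5: a_5=11, p_5 = 11*2285 + 371 = 25506, q_5 = 11*271 + 44 = 3025.

8/1, 17/2, 59/7, 371/44, 2285/271, 25506/3025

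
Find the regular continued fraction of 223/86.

Run the Euclidean algorithm on 223 and 86; the successive quotients are the partial quotients a_0, a_1, ... (each step inverts the fractional part left over by the previous one):
  223 = 2*86 + 51, so a_0 = 2.
  86 = 1*51 + 35, so a_1 = 1.
  51 = 1*35 + 16, so a_2 = 1.
  35 = 2*16 + 3, so a_3 = 2.
  16 = 5*3 + 1, so a_4 = 5.
  3 = 3*1 + 0, so a_5 = 3.
The remainder reaches 0 after 6 divisions, so the expansion has 6 partial quotients, read off in order.

[2; 1, 1, 2, 5, 3]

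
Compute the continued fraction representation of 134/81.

Run the Euclidean algorithm on 134 and 81; the successive quotients are the partial quotients a_0, a_1, ... (each step inverts the fractional part left over by the previous one):
  134 = 1*81 + 53, so a_0 = 1.
  81 = 1*53 + 28, so a_1 = 1.
  53 = 1*28 + 25, so a_2 = 1.
  28 = 1*25 + 3, so a_3 = 1.
  25 = 8*3 + 1, so a_4 = 8.
  3 = 3*1 + 0, so a_5 = 3.
The remainder reaches 0 after 6 divisions, so the expansion has 6 partial quotients, read off in order.

[1; 1, 1, 1, 8, 3]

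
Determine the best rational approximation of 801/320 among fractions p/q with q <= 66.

5/2

Expand x = 801/320 as a continued fraction with the Euclidean algorithm:
  801 = 2*320 + 161, so a_0 = 2.
  320 = 1*161 + 159, so a_1 = 1.
  161 = 1*159 + 2, so a_2 = 1.
  159 = 79*2 + 1, so a_3 = 79.
  2 = 2*1 + 0, so a_4 = 2.
so x = [2; 1, 1, 79, 2].
Convergents (p_i = a_i*p_{i-1} + p_{i-2}, q_i = a_i*q_{i-1} + q_{i-2} with p_{-2}=0, p_{-1}=1, q_{-2}=1, q_{-1}=0), until the denominator exceeds 66:
  i=0: a_0=2, p_0 = 2*1 + 0 = 2, q_0 = 2*0 + 1 = 1.
  i=1: a_1=1, p_1 = 1*2 + 1 = 3, q_1 = 1*1 + 0 = 1.
  i=2: a_2=1, p_2 = 1*3 + 2 = 5, q_2 = 1*1 + 1 = 2.
  i=3: a_3=79, p_3 = 79*5 + 3 = 398, q_3 = 79*2 + 1 = 159.
q_3 = 159 > 66, so the last convergent with denominator <= 66 is p_2/q_2 = 5/2.
The closest fraction with denominator <= 66 is either p_2/q_2 or the intermediate fraction (k*p_2 + p_1)/(k*q_2 + q_1) with the largest k >= 1 whose denominator stays <= 66; these approach x as k grows, and every other convergent or intermediate fraction in range is farther away.
Largest k: floor((66 - q_1)/q_2) = floor((66 - 1)/2) = 32.
That gives (32*5 + 3)/(32*2 + 1) = 163/65.
Compare the errors: |x - 5/2| = |801*2 - 5*320|/(320*2) = 2/640, and |x - 163/65| = |801*65 - 163*320|/(320*65) = 95/20800.
Cross-multiplying, 2*20800 = 41600 < 60800 = 95*640, so 2/640 is smaller: the convergent 5/2 is closer to x than 163/65.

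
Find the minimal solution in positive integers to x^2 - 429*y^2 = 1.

(x, y) = (1524095, 73584)

First expand sqrt(429) as a continued fraction. With x_i = (sqrt(429) + m_i)/d_i and (m_0, d_0) = (0, 1): a_0 = floor(sqrt(429)) = 20, since 20^2 = 400 <= 429 < 441 = 21^2.
Iterate m_{i+1} = d_i*a_i - m_i, d_{i+1} = (429 - m_{i+1}^2)/d_i, a_{i+1} = floor((a_0 + m_{i+1})/d_{i+1}):
  m_1 = 1*20 - 0 = 20, d_1 = (429 - 20^2)/1 = 29/1 = 29, a_1 = floor((20 + 20)/29) = 1.
  m_2 = 29*1 - 20 = 9, d_2 = (429 - 9^2)/29 = 348/29 = 12, a_2 = floor((20 + 9)/12) = 2.
  m_3 = 12*2 - 9 = 15, d_3 = (429 - 15^2)/12 = 204/12 = 17, a_3 = floor((20 + 15)/17) = 2.
  m_4 = 17*2 - 15 = 19, d_4 = (429 - 19^2)/17 = 68/17 = 4, a_4 = floor((20 + 19)/4) = 9.
  m_5 = 4*9 - 19 = 17, d_5 = (429 - 17^2)/4 = 140/4 = 35, a_5 = floor((20 + 17)/35) = 1.
  m_6 = 35*1 - 17 = 18, d_6 = (429 - 18^2)/35 = 105/35 = 3, a_6 = floor((20 + 18)/3) = 12.
  m_7 = 3*12 - 18 = 18, d_7 = (429 - 18^2)/3 = 105/3 = 35, a_7 = floor((20 + 18)/35) = 1.
  m_8 = 35*1 - 18 = 17, d_8 = (429 - 17^2)/35 = 140/35 = 4, a_8 = floor((20 + 17)/4) = 9.
  m_9 = 4*9 - 17 = 19, d_9 = (429 - 19^2)/4 = 68/4 = 17, a_9 = floor((20 + 19)/17) = 2.
  m_10 = 17*2 - 19 = 15, d_10 = (429 - 15^2)/17 = 204/17 = 12, a_10 = floor((20 + 15)/12) = 2.
  m_11 = 12*2 - 15 = 9, d_11 = (429 - 9^2)/12 = 348/12 = 29, a_11 = floor((20 + 9)/29) = 1.
  m_12 = 29*1 - 9 = 20, d_12 = (429 - 20^2)/29 = 29/29 = 1, a_12 = floor((20 + 20)/1) = 40.
  m_13 = 1*40 - 20 = 20, d_13 = (429 - 20^2)/1 = 29/1 = 29: (m_13, d_13) = (m_1, d_1) = (20, 29), so from here the quotients repeat a_1, ..., a_12; the period length is 12.
So sqrt(429) = [20; (1, 2, 2, 9, 1, 12, 1, 9, 2, 2, 1, 40)] with period length k = 12.
k is even, so the fundamental solution of x^2 - 429y^2 = 1 is (p_{k-1}, q_{k-1}) = (p_11, q_11); compute convergents through index 11.
Convergents (p_i = a_i*p_{i-1} + p_{i-2}, q_i = a_i*q_{i-1} + q_{i-2} with p_{-2}=0, p_{-1}=1, q_{-2}=1, q_{-1}=0):
  i=0: a_0=20, p_0 = 20*1 + 0 = 20, q_0 = 20*0 + 1 = 1.
  i=1: a_1=1, p_1 = 1*20 + 1 = 21, q_1 = 1*1 + 0 = 1.
  i=2: a_2=2, p_2 = 2*21 + 20 = 62, q_2 = 2*1 + 1 = 3.
  i=3: a_3=2, p_3 = 2*62 + 21 = 145, q_3 = 2*3 + 1 = 7.
  i=4: a_4=9, p_4 = 9*145 + 62 = 1367, q_4 = 9*7 + 3 = 66.
  i=5: a_5=1, p_5 = 1*1367 + 145 = 1512, q_5 = 1*66 + 7 = 73.
  i=6: a_6=12, p_6 = 12*1512 + 1367 = 19511, q_6 = 12*73 + 66 = 942.
  i=7: a_7=1, p_7 = 1*19511 + 1512 = 21023, q_7 = 1*942 + 73 = 1015.
  i=8: a_8=9, p_8 = 9*21023 + 19511 = 208718, q_8 = 9*1015 + 942 = 10077.
  i=9: a_9=2, p_9 = 2*208718 + 21023 = 438459, q_9 = 2*10077 + 1015 = 21169.
  i=10: a_10=2, p_10 = 2*438459 + 208718 = 1085636, q_10 = 2*21169 + 10077 = 52415.
  i=11: a_11=1, p_11 = 1*1085636 + 438459 = 1524095, q_11 = 1*52415 + 21169 = 73584.
Check: 1524095^2 - 429*73584^2 = 2322865569025 - 2322865569024 = 1, so (x, y) = (1524095, 73584) solves the equation, and by the theorem it is the least positive solution.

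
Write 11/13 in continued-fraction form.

Run the Euclidean algorithm on 11 and 13; the successive quotients are the partial quotients a_0, a_1, ... (each step inverts the fractional part left over by the previous one):
  11 = 0*13 + 11, so a_0 = 0.
  13 = 1*11 + 2, so a_1 = 1.
  11 = 5*2 + 1, so a_2 = 5.
  2 = 2*1 + 0, so a_3 = 2.
The remainder reaches 0 after 4 divisions, so the expansion has 4 partial quotients, read off in order.

[0; 1, 5, 2]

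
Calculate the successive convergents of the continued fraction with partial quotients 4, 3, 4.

4/1, 13/3, 56/13

Using the convergent recurrence p_i = a_i*p_{i-1} + p_{i-2}, q_i = a_i*q_{i-1} + q_{i-2} with p_{-2}=0, p_{-1}=1, q_{-2}=1, q_{-1}=0:
  i=0: a_0=4, p_0 = 4*1 + 0 = 4, q_0 = 4*0 + 1 = 1.
  i=1: a_1=3, p_1 = 3*4 + 1 = 13, q_1 = 3*1 + 0 = 3.
  i=2: a_2=4, p_2 = 4*13 + 4 = 56, q_2 = 4*3 + 1 = 13.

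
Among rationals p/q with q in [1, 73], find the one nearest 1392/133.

764/73

Expand x = 1392/133 as a continued fraction with the Euclidean algorithm:
  1392 = 10*133 + 62, so a_0 = 10.
  133 = 2*62 + 9, so a_1 = 2.
  62 = 6*9 + 8, so a_2 = 6.
  9 = 1*8 + 1, so a_3 = 1.
  8 = 8*1 + 0, so a_4 = 8.
so x = [10; 2, 6, 1, 8].
Convergents (p_i = a_i*p_{i-1} + p_{i-2}, q_i = a_i*q_{i-1} + q_{i-2} with p_{-2}=0, p_{-1}=1, q_{-2}=1, q_{-1}=0), until the denominator exceeds 73:
  i=0: a_0=10, p_0 = 10*1 + 0 = 10, q_0 = 10*0 + 1 = 1.
  i=1: a_1=2, p_1 = 2*10 + 1 = 21, q_1 = 2*1 + 0 = 2.
  i=2: a_2=6, p_2 = 6*21 + 10 = 136, q_2 = 6*2 + 1 = 13.
  i=3: a_3=1, p_3 = 1*136 + 21 = 157, q_3 = 1*13 + 2 = 15.
  i=4: a_4=8, p_4 = 8*157 + 136 = 1392, q_4 = 8*15 + 13 = 133.
q_4 = 133 > 73, so the last convergent with denominator <= 73 is p_3/q_3 = 157/15.
The closest fraction with denominator <= 73 is either p_3/q_3 or the intermediate fraction (k*p_3 + p_2)/(k*q_3 + q_2) with the largest k >= 1 whose denominator stays <= 73; these approach x as k grows, and every other convergent or intermediate fraction in range is farther away.
Largest k: floor((73 - q_2)/q_3) = floor((73 - 13)/15) = 4.
That gives (4*157 + 136)/(4*15 + 13) = 764/73.
Compare the errors: |x - 157/15| = |1392*15 - 157*133|/(133*15) = 1/1995, and |x - 764/73| = |1392*73 - 764*133|/(133*73) = 4/9709.
Cross-multiplying, 4*1995 = 7980 < 9709 = 1*9709, so 4/9709 is smaller: the intermediate fraction 764/73 is closer to x than 157/15.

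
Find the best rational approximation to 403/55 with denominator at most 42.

293/40

Expand x = 403/55 as a continued fraction with the Euclidean algorithm:
  403 = 7*55 + 18, so a_0 = 7.
  55 = 3*18 + 1, so a_1 = 3.
  18 = 18*1 + 0, so a_2 = 18.
so x = [7; 3, 18].
Convergents (p_i = a_i*p_{i-1} + p_{i-2}, q_i = a_i*q_{i-1} + q_{i-2} with p_{-2}=0, p_{-1}=1, q_{-2}=1, q_{-1}=0), until the denominator exceeds 42:
  i=0: a_0=7, p_0 = 7*1 + 0 = 7, q_0 = 7*0 + 1 = 1.
  i=1: a_1=3, p_1 = 3*7 + 1 = 22, q_1 = 3*1 + 0 = 3.
  i=2: a_2=18, p_2 = 18*22 + 7 = 403, q_2 = 18*3 + 1 = 55.
q_2 = 55 > 42, so the last convergent with denominator <= 42 is p_1/q_1 = 22/3.
The closest fraction with denominator <= 42 is either p_1/q_1 or the intermediate fraction (k*p_1 + p_0)/(k*q_1 + q_0) with the largest k >= 1 whose denominator stays <= 42; these approach x as k grows, and every other convergent or intermediate fraction in range is farther away.
Largest k: floor((42 - q_0)/q_1) = floor((42 - 1)/3) = 13.
That gives (13*22 + 7)/(13*3 + 1) = 293/40.
Compare the errors: |x - 22/3| = |403*3 - 22*55|/(55*3) = 1/165, and |x - 293/40| = |403*40 - 293*55|/(55*40) = 5/2200.
Cross-multiplying, 5*165 = 825 < 2200 = 1*2200, so 5/2200 is smaller: the intermediate fraction 293/40 is closer to x than 22/3.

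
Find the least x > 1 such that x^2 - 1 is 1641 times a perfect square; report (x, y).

(x, y) = (4375, 108)

First expand sqrt(1641) as a continued fraction. With x_i = (sqrt(1641) + m_i)/d_i and (m_0, d_0) = (0, 1): a_0 = floor(sqrt(1641)) = 40, since 40^2 = 1600 <= 1641 < 1681 = 41^2.
Iterate m_{i+1} = d_i*a_i - m_i, d_{i+1} = (1641 - m_{i+1}^2)/d_i, a_{i+1} = floor((a_0 + m_{i+1})/d_{i+1}):
  m_1 = 1*40 - 0 = 40, d_1 = (1641 - 40^2)/1 = 41/1 = 41, a_1 = floor((40 + 40)/41) = 1.
  m_2 = 41*1 - 40 = 1, d_2 = (1641 - 1^2)/41 = 1640/41 = 40, a_2 = floor((40 + 1)/40) = 1.
  m_3 = 40*1 - 1 = 39, d_3 = (1641 - 39^2)/40 = 120/40 = 3, a_3 = floor((40 + 39)/3) = 26.
  m_4 = 3*26 - 39 = 39, d_4 = (1641 - 39^2)/3 = 120/3 = 40, a_4 = floor((40 + 39)/40) = 1.
  m_5 = 40*1 - 39 = 1, d_5 = (1641 - 1^2)/40 = 1640/40 = 41, a_5 = floor((40 + 1)/41) = 1.
  m_6 = 41*1 - 1 = 40, d_6 = (1641 - 40^2)/41 = 41/41 = 1, a_6 = floor((40 + 40)/1) = 80.
  m_7 = 1*80 - 40 = 40, d_7 = (1641 - 40^2)/1 = 41/1 = 41: (m_7, d_7) = (m_1, d_1) = (40, 41), so from here the quotients repeat a_1, ..., a_6; the period length is 6.
So sqrt(1641) = [40; (1, 1, 26, 1, 1, 80)] with period length k = 6.
k is even, so the fundamental solution of x^2 - 1641y^2 = 1 is (p_{k-1}, q_{k-1}) = (p_5, q_5); compute convergents through index 5.
Convergents (p_i = a_i*p_{i-1} + p_{i-2}, q_i = a_i*q_{i-1} + q_{i-2} with p_{-2}=0, p_{-1}=1, q_{-2}=1, q_{-1}=0):
  i=0: a_0=40, p_0 = 40*1 + 0 = 40, q_0 = 40*0 + 1 = 1.
  i=1: a_1=1, p_1 = 1*40 + 1 = 41, q_1 = 1*1 + 0 = 1.
  i=2: a_2=1, p_2 = 1*41 + 40 = 81, q_2 = 1*1 + 1 = 2.
  i=3: a_3=26, p_3 = 26*81 + 41 = 2147, q_3 = 26*2 + 1 = 53.
  i=4: a_4=1, p_4 = 1*2147 + 81 = 2228, q_4 = 1*53 + 2 = 55.
  i=5: a_5=1, p_5 = 1*2228 + 2147 = 4375, q_5 = 1*55 + 53 = 108.
Check: 4375^2 - 1641*108^2 = 19140625 - 19140624 = 1, so (x, y) = (4375, 108) solves the equation, and by the theorem it is the least positive solution.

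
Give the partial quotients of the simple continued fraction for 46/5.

[9; 5]

Run the Euclidean algorithm on 46 and 5; the successive quotients are the partial quotients a_0, a_1, ... (each step inverts the fractional part left over by the previous one):
  46 = 9*5 + 1, so a_0 = 9.
  5 = 5*1 + 0, so a_1 = 5.
The remainder reaches 0 after 2 divisions, so the expansion has 2 partial quotients, read off in order.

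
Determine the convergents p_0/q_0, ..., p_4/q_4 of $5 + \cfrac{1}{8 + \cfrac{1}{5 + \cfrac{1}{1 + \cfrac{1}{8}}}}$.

5/1, 41/8, 210/41, 251/49, 2218/433

Using the convergent recurrence p_i = a_i*p_{i-1} + p_{i-2}, q_i = a_i*q_{i-1} + q_{i-2} with p_{-2}=0, p_{-1}=1, q_{-2}=1, q_{-1}=0:
  i=0: a_0=5, p_0 = 5*1 + 0 = 5, q_0 = 5*0 + 1 = 1.
  i=1: a_1=8, p_1 = 8*5 + 1 = 41, q_1 = 8*1 + 0 = 8.
  i=2: a_2=5, p_2 = 5*41 + 5 = 210, q_2 = 5*8 + 1 = 41.
  i=3: a_3=1, p_3 = 1*210 + 41 = 251, q_3 = 1*41 + 8 = 49.
  i=4: a_4=8, p_4 = 8*251 + 210 = 2218, q_4 = 8*49 + 41 = 433.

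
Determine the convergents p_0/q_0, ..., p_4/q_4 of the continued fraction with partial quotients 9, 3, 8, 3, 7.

Using the convergent recurrence p_i = a_i*p_{i-1} + p_{i-2}, q_i = a_i*q_{i-1} + q_{i-2} with p_{-2}=0, p_{-1}=1, q_{-2}=1, q_{-1}=0:
  i=0: a_0=9, p_0 = 9*1 + 0 = 9, q_0 = 9*0 + 1 = 1.
  i=1: a_1=3, p_1 = 3*9 + 1 = 28, q_1 = 3*1 + 0 = 3.
  i=2: a_2=8, p_2 = 8*28 + 9 = 233, q_2 = 8*3 + 1 = 25.
  i=3: a_3=3, p_3 = 3*233 + 28 = 727, q_3 = 3*25 + 3 = 78.
  i=4: a_4=7, p_4 = 7*727 + 233 = 5322, q_4 = 7*78 + 25 = 571.

9/1, 28/3, 233/25, 727/78, 5322/571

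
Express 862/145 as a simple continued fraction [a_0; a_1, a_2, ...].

[5; 1, 17, 8]

Run the Euclidean algorithm on 862 and 145; the successive quotients are the partial quotients a_0, a_1, ... (each step inverts the fractional part left over by the previous one):
  862 = 5*145 + 137, so a_0 = 5.
  145 = 1*137 + 8, so a_1 = 1.
  137 = 17*8 + 1, so a_2 = 17.
  8 = 8*1 + 0, so a_3 = 8.
The remainder reaches 0 after 4 divisions, so the expansion has 4 partial quotients, read off in order.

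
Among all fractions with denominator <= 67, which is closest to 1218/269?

Expand x = 1218/269 as a continued fraction with the Euclidean algorithm:
  1218 = 4*269 + 142, so a_0 = 4.
  269 = 1*142 + 127, so a_1 = 1.
  142 = 1*127 + 15, so a_2 = 1.
  127 = 8*15 + 7, so a_3 = 8.
  15 = 2*7 + 1, so a_4 = 2.
  7 = 7*1 + 0, so a_5 = 7.
so x = [4; 1, 1, 8, 2, 7].
Convergents (p_i = a_i*p_{i-1} + p_{i-2}, q_i = a_i*q_{i-1} + q_{i-2} with p_{-2}=0, p_{-1}=1, q_{-2}=1, q_{-1}=0), until the denominator exceeds 67:
  i=0: a_0=4, p_0 = 4*1 + 0 = 4, q_0 = 4*0 + 1 = 1.
  i=1: a_1=1, p_1 = 1*4 + 1 = 5, q_1 = 1*1 + 0 = 1.
  i=2: a_2=1, p_2 = 1*5 + 4 = 9, q_2 = 1*1 + 1 = 2.
  i=3: a_3=8, p_3 = 8*9 + 5 = 77, q_3 = 8*2 + 1 = 17.
  i=4: a_4=2, p_4 = 2*77 + 9 = 163, q_4 = 2*17 + 2 = 36.
  i=5: a_5=7, p_5 = 7*163 + 77 = 1218, q_5 = 7*36 + 17 = 269.
q_5 = 269 > 67, so the last convergent with denominator <= 67 is p_4/q_4 = 163/36.
The closest fraction with denominator <= 67 is either p_4/q_4 or the intermediate fraction (k*p_4 + p_3)/(k*q_4 + q_3) with the largest k >= 1 whose denominator stays <= 67; these approach x as k grows, and every other convergent or intermediate fraction in range is farther away.
Largest k: floor((67 - q_3)/q_4) = floor((67 - 17)/36) = 1.
That gives (1*163 + 77)/(1*36 + 17) = 240/53.
Compare the errors: |x - 163/36| = |1218*36 - 163*269|/(269*36) = 1/9684, and |x - 240/53| = |1218*53 - 240*269|/(269*53) = 6/14257.
Cross-multiplying, 1*14257 = 14257 < 58104 = 6*9684, so 1/9684 is smaller: the convergent 163/36 is closer to x than 240/53.

163/36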